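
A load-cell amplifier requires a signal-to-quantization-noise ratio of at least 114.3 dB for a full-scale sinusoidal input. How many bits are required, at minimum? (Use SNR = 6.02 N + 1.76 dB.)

Required N = ⌈(114.3 − 1.76)/6.02⌉ = ⌈18.694⌉ = 19.

19 bits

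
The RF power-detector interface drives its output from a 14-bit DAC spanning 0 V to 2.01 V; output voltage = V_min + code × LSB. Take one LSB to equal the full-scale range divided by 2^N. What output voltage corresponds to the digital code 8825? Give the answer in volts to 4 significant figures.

Span = 2.01 V. LSB = 2.01 V / 2^14.
Output = V_min + (8825/16384) × range = 0 + 0.538635 × 2.01 V
      = 0 V + 1.08266 V = 1.08266 V.

1.083 V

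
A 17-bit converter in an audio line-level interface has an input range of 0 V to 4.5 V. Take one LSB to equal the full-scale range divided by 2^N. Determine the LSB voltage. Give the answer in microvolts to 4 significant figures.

34.33 µV

Span = 4.5 V.
2^17 = 131072 levels.
LSB = 4.5 V ÷ 2^17 = 4.5/131072 V = 34.33 µV.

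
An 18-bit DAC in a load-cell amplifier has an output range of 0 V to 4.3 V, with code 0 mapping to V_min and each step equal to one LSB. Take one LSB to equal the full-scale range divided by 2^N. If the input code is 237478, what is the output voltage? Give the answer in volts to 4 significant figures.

3.895 V

Range is 4.3 V. LSB = 4.3 V / 2^18.
Output = V_min + (237478/262144) × range = 0 + 0.905907 × 4.3 V
      = 0 + 3.89540 = 3.89540 V.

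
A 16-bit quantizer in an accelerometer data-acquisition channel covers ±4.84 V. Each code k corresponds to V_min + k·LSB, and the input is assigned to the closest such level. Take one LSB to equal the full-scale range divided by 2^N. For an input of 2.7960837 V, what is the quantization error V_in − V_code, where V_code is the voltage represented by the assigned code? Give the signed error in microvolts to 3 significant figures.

+26.6 µV

The full-scale span is 4.84 − (-4.84) = 9.68 V. LSB = 9.68 V / 2^16 ≈ 147.7 µV.
(2.7960837 − (-4.84)) / LSB = 7.6360837 × 65536/9.68 = 51698.1799. Nearest integer: k = 51698.
V_code = V_min + k × range/2^16 = -4.84 + 51698 × 9.68/65536 = 2.7960571289 V.
V_in − V_code = 2.7960837 − (2.7960571289) = +26.6 µV.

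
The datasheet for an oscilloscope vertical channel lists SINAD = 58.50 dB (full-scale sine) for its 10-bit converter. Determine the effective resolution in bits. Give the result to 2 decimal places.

9.43 bits

Inverting SNR = 6.02 N + 1.76: N_eff = (58.50 − 1.76)/6.02 = 9.4252.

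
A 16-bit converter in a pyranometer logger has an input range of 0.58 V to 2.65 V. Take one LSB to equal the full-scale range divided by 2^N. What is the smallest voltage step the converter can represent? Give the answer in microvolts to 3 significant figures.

Full-scale range = 2.65 V − (0.58 V) = 2.07 V.
There are 2^16 = 65536 steps.
LSB = 2.07 V ÷ 2^16 = 2.07/65536 V = 31.6 µV.

31.6 µV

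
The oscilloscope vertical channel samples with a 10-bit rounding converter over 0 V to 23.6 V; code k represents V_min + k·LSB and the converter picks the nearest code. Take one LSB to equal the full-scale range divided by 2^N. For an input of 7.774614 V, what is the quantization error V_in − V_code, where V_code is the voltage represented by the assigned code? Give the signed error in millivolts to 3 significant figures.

Range is 23.6 V. LSB = 23.6 V / 2^10 ≈ 23.05 mV.
(7.774614 − (0)) / LSB = 7.774614 × 1024/23.6 = 337.3392. Nearest integer: k = 337.
Reconstructed level: 0 + 337 × 23.6/1024 V = 7.766796875 V.
Error = V_in − V_code = 7.774614 − (7.766796875) = +7.82 mV.

+7.82 mV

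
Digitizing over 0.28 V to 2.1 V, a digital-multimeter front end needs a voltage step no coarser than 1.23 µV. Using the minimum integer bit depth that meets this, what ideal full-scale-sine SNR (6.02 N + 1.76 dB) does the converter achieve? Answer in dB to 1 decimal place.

Span: 2.1 V − (0.28 V) = 1.82 V.
Need 2^N ≥ 1.82 V / 1.23 µV = 1.480e6 → N_min = 21.
Ideal SNR at N = 21: 6.02·21 + 1.76 = 128.2 dB.

128.2 dB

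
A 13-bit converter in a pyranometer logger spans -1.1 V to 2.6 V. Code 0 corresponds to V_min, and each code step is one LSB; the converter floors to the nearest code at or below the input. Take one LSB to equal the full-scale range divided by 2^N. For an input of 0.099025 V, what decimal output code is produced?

2654

Range = 2.6 − (-1.1) = 3.7 V. LSB = 3.7 V / 2^13 ≈ 451.7 µV.
code = ⌊(V_in − V_min)/LSB⌋ = ⌊(V_in − V_min) × 2^13 / range⌋
     = ⌊(0.099025 − (-1.1)) × 8192 / 3.7⌋ = ⌊1.199025 × 8192/3.7⌋
     = ⌊2654.706⌋ = 2654.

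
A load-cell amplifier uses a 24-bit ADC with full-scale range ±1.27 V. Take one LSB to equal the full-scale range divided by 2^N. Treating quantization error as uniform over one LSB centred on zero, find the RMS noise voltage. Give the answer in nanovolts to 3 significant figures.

Range = 1.27 − (-1.27) = 2.54 V.
Step size = 2.54/16777216 V = 151.40 nV.
RMS of a uniform error over width LSB is LSB/√12 = 43.7 nV.

43.7 nV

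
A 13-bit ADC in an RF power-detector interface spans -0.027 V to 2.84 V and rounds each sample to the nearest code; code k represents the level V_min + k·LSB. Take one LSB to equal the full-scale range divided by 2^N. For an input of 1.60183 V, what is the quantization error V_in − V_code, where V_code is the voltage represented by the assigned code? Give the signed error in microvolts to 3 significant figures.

Span: 2.84 V − (-0.027 V) = 2.867 V. LSB = 2.867 V / 2^13 ≈ 350.0 µV.
Position in LSBs: (1.60183 − (-0.027)) × 8192/2.867 = 4654.1246; rounding gives k = 4654.
Reconstructed level: -0.027 + 4654 × 2.867/8192 V = 1.601786377 V.
Error = V_in − V_code = 1.60183 − (1.601786377) = +43.6 µV.

+43.6 µV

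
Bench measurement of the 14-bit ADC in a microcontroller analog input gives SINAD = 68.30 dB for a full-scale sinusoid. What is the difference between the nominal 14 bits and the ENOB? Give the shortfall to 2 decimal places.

Effective bits = (68.30 − 1.76)/6.02 = 11.0532.
Shortfall = 14 − 11.0532 = 2.9468 bits.

2.95 bits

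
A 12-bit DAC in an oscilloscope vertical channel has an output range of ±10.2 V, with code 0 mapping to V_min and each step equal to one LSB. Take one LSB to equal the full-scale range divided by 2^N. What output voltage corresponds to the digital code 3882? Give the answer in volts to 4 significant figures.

9.134 V

Span: 10.2 V − (-10.2 V) = 20.4 V. LSB = 20.4 V / 2^12.
V_out = -10.2 + 3882 × (20.4/4096) V
      = -10.2 + 19.3342 = 9.13418 V.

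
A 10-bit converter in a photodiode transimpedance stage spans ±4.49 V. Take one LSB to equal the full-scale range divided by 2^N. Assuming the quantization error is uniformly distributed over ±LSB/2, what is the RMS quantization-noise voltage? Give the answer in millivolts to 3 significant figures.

Range = 4.49 − (-4.49) = 8.98 V.
LSB = 8.98 V ÷ 2^10 = 8.98/1024 V = 8.7695 mV.
V_rms = LSB/√12 = 8.7695 mV / √12 = 2.53 mV.

2.53 mV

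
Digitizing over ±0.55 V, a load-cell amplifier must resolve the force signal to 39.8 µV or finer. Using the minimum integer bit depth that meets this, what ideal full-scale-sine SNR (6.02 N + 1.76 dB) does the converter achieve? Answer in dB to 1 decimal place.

Span: 0.55 V − (-0.55 V) = 1.1 V.
1.1 V / 39.8 µV = 27640. Since 2^14 = 16384 and 2^15 = 32768, N = 15.
Ideal SNR at N = 15: 6.02·15 + 1.76 = 92.1 dB.

92.1 dB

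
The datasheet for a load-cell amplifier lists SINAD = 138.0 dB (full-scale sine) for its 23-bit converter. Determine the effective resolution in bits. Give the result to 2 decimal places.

Inverting SNR = 6.02 N + 1.76: N_eff = (138.0 − 1.76)/6.02 = 22.6312.

22.63 bits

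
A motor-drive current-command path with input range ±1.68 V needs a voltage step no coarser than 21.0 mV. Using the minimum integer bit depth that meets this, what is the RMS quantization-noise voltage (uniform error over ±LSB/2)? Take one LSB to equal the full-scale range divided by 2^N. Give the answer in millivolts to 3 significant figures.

The full-scale span is 1.68 − (-1.68) = 3.36 V.
Levels needed ≥ 3.36/21.0 mV = 160.0. 2^8 = 256 suffices, so N_min = 8.
Step size = 3.36/256 V = 13.125 mV.
V_rms = LSB/√12 = 3.79 mV.

3.79 mV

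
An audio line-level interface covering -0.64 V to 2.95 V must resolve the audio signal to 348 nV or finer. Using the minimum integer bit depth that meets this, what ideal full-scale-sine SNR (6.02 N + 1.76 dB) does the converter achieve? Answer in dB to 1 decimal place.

146.2 dB

Span: 2.95 V − (-0.64 V) = 3.59 V.
Levels needed ≥ 3.59/348 nV = 1.032e7. 2^24 = 16777216 suffices, so N_min = 24.
Ideal SNR at N = 24: 6.02·24 + 1.76 = 146.2 dB.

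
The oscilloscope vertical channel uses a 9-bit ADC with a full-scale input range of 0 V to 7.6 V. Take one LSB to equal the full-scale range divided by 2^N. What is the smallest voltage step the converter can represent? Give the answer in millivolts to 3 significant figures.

14.8 mV

Range is 7.6 V.
Number of codes = 2^9 = 512.
LSB = 7.6 V ÷ 2^9 = 7.6/512 V = 14.8 mV.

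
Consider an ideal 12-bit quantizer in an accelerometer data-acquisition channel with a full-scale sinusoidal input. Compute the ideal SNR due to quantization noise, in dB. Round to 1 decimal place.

6.02(12) + 1.76 = 72.24 + 1.76 = 74.00 dB.

74.0 dB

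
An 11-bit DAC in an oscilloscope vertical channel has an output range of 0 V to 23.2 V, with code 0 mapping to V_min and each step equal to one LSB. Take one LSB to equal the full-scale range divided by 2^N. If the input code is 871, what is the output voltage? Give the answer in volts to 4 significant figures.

9.867 V

V_FS = 23.2 V. LSB = 23.2 V / 2^11.
V_out = 0 + 871 × (23.2/2048) V
      = 0 V + 9.86680 V = 9.86680 V.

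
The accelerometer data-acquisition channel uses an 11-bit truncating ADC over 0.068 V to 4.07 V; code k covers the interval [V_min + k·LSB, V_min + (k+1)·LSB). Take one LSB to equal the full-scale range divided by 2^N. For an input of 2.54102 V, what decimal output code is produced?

Span: 4.07 V − (0.068 V) = 4.002 V. LSB = 4.002 V / 2^11 ≈ 1.954 mV.
V_in − V_min = 2.54102 − (0.068) = 2.47302 V.
Divide by LSB: 2.47302 × 2048/4.002 = 1265.5535.
Truncating gives code 1265.

1265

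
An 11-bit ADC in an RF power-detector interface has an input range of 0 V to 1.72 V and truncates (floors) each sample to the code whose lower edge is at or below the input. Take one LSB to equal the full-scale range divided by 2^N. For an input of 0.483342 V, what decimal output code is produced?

575

Span = 1.72 V. LSB = 1.72 V / 2^11 ≈ 0.8398 mV.
(V_in − V_min) × 2^11/range = (0.483342 − (0)) × 2048/1.72 = 575.514.
Floor → code = 575.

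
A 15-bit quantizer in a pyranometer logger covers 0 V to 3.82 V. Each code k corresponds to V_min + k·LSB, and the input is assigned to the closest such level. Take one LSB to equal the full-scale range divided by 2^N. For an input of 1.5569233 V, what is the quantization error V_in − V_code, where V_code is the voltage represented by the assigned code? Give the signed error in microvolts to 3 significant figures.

+35.5 µV

Full-scale range = 3.82 V. LSB = 3.82 V / 2^15 ≈ 116.6 µV.
Position in LSBs: (1.5569233 − (0)) × 32768/3.82 = 13355.3044; rounding gives k = 13355.
V_code = 0 + (13355/32768) × 3.82 = 1.5568878174 V.
e = 1.5569233 − (1.5568878174) = +35.5 µV.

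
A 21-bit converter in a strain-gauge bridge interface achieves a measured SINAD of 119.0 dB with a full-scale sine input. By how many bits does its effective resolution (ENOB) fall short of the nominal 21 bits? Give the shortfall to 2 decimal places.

1.52 bits

Effective bits = (119.0 − 1.76)/6.02 = 19.4751.
Shortfall = 21 − 19.4751 = 1.5249 bits.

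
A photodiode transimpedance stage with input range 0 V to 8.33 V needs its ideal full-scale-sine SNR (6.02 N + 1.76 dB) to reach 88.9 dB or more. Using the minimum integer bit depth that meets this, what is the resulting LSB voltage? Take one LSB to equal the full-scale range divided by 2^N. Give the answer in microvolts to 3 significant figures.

254 µV

Span = 8.33 V.
6.02 N + 1.76 ≥ 88.9 gives N ≥ 14.475, so the minimum integer is 15.
LSB = 8.33 V / 2^15 = 254 µV.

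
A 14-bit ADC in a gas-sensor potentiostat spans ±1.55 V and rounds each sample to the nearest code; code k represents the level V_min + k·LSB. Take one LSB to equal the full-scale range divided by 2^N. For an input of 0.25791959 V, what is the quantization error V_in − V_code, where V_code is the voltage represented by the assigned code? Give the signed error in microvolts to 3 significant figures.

Span: 1.55 V − (-1.55 V) = 3.1 V. LSB = 3.1 V / 2^14 ≈ 189.2 µV.
Position in LSBs: (0.25791959 − (-1.55)) × 16384/3.1 = 9555.1466; rounding gives k = 9555.
V_code = V_min + k × range/2^14 = -1.55 + 9555 × 3.1/16384 = 0.25789184570 V.
Error = V_in − V_code = 0.25791959 − (0.25789184570) = +27.7 µV.

+27.7 µV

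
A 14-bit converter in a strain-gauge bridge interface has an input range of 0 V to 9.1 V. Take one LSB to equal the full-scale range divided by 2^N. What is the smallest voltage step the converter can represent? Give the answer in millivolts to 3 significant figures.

0.555 mV

Range is 9.1 V.
Number of codes = 2^14 = 16384.
LSB = 9.1 V ÷ 2^14 = 9.1/16384 V = 0.555 mV.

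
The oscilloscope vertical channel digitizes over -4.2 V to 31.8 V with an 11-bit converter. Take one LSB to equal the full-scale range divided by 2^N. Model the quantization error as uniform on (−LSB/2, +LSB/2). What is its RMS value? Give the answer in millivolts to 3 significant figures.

Span: 31.8 V − (-4.2 V) = 36 V.
One LSB is 36 V / 2048 = 17.578 mV.
V_rms = LSB/√12 = 17.578 mV / √12 = 5.07 mV.

5.07 mV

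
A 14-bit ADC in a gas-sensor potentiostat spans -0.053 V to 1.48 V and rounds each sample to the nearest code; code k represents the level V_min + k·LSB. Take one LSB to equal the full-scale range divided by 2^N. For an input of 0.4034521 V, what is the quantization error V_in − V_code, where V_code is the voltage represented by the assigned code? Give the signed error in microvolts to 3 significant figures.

Range = 1.48 − (-0.053) = 1.533 V. LSB = 1.533 V / 2^14 ≈ 93.57 µV.
Position in LSBs: (0.4034521 − (-0.053)) × 16384/1.533 = 4878.3504; rounding gives k = 4878.
V_code = -0.053 + (4878/16384) × 1.533 = 0.40341931152 V.
e = 0.4034521 − (0.40341931152) = +32.8 µV.

+32.8 µV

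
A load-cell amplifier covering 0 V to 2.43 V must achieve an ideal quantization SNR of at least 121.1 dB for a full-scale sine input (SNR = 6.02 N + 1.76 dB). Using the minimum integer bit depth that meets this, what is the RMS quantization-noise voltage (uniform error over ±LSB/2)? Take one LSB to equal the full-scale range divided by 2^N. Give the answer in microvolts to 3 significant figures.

0.669 µV

Span = 2.43 V.
Solving 6.02 N ≥ 121.1 − 1.76: N ≥ 19.824. Round up → N = 20.
One LSB is 2.43 V / 1048576 = 2.3174 µV.
σ_q = LSB/√12 = 2.3174 µV/3.4641 = 0.669 µV.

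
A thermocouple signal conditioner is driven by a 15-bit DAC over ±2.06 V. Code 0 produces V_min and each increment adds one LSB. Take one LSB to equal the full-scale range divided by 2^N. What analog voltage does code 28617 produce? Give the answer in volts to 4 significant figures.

Span: 2.06 V − (-2.06 V) = 4.12 V. LSB = 4.12 V / 2^15.
V_out = V_min + code × LSB = -2.06 V + 28617 × 4.12 V / 32768
      = -2.06 V + 3.59808 V = 1.53808 V.

1.538 V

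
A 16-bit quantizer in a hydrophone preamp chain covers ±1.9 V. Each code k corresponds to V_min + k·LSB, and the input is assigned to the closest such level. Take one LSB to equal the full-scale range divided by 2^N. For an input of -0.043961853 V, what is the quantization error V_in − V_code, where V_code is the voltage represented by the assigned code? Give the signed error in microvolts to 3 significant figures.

−10.4 µV

Full-scale range = 1.9 V − (-1.9 V) = 3.8 V. LSB = 3.8 V / 2^16 ≈ 57.98 µV.
Position in LSBs: (-0.043961853 − (-1.9)) × 65536/3.8 = 32009.8200; rounding gives k = 32010.
Reconstructed level: -1.9 + 32010 × 3.8/65536 V = -0.043951416016 V.
Error = V_in − V_code = -0.043961853 − (-0.043951416016) = −10.4 µV.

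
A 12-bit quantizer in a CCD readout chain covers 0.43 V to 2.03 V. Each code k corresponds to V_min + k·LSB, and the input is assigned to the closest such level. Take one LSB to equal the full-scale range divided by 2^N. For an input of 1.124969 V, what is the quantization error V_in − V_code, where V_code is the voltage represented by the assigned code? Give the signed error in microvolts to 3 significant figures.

+47.1 µV

The full-scale span is 2.03 − (0.43) = 1.6 V. LSB = 1.6 V / 2^12 ≈ 390.6 µV.
(1.124969 − (0.43)) / LSB = 0.694969 × 4096/1.6 = 1779.1206. Nearest integer: k = 1779.
Reconstructed level: 0.43 + 1779 × 1.6/4096 V = 1.124921875 V.
V_in − V_code = 1.124969 − (1.124921875) = +47.1 µV.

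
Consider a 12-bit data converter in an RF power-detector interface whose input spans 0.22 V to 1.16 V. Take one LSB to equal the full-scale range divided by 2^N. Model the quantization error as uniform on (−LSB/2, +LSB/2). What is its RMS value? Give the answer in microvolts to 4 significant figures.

66.25 µV

Full-scale range = 1.16 V − (0.22 V) = 0.94 V.
One LSB is 0.94 V / 4096 = 229.492 µV.
σ_q = LSB/√12 = 229.492 µV/3.4641 = 66.25 µV.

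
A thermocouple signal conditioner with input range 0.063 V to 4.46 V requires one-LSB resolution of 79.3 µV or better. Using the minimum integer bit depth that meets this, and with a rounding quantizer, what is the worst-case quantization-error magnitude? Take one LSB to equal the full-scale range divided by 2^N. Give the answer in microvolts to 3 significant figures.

The full-scale span is 4.46 − (0.063) = 4.397 V.
Required number of levels: 4.397/79.3 µV = 55448; smallest N with 2^N ≥ that is 16.
Step size = 4.397/65536 V = 67.093 µV.
|e|_max = LSB/2 = 33.5 µV.

33.5 µV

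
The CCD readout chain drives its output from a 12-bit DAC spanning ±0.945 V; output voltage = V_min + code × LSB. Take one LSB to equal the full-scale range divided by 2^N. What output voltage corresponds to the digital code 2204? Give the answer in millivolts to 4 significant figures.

71.98 mV

Span: 0.945 V − (-0.945 V) = 1.89 V. LSB = 1.89 V / 2^12.
V_out = V_min + code × LSB = -0.945 V + 2204 × 1.89 V / 4096
      = -0.945 V + 1.01698 V = 0.0719824 V.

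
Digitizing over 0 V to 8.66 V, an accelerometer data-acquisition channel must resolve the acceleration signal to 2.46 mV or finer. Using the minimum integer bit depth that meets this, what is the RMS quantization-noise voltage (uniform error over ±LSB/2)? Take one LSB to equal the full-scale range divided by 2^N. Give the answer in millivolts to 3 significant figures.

0.610 mV

Full-scale range = 8.66 V.
Levels needed ≥ 8.66/2.46 mV = 3520. 2^12 = 4096 suffices, so N_min = 12.
Step size = 8.66/4096 V = 2.1143 mV.
RMS noise = LSB/√12 = 0.610 mV.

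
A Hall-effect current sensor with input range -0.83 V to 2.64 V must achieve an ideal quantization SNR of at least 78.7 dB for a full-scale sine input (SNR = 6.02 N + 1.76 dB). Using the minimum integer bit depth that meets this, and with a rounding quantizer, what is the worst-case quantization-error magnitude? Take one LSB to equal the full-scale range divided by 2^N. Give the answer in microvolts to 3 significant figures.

212 µV

Span: 2.64 V − (-0.83 V) = 3.47 V.
Solving 6.02 N ≥ 78.7 − 1.76: N ≥ 12.781. Round up → N = 13.
LSB = 3.47 V / 2^13 = 423.58 µV.
Max error for round-to-nearest is LSB/2 = 212 µV.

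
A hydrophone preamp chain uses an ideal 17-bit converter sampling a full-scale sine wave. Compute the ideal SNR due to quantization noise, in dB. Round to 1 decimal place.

104.1 dB

For an ideal N-bit converter with full-scale sine input, SNR = 6.02 N + 1.76 dB. SNR = 6.02 × 17 + 1.76 = 102.34 + 1.76 = 104.10 dB.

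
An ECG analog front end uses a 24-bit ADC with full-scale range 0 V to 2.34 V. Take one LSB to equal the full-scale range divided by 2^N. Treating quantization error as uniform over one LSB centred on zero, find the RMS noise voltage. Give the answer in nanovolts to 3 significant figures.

40.3 nV

Span = 2.34 V.
LSB = 2.34 V / 2^24 = 139.47 nV.
V_rms = LSB/√12 = 139.47 nV / √12 = 40.3 nV.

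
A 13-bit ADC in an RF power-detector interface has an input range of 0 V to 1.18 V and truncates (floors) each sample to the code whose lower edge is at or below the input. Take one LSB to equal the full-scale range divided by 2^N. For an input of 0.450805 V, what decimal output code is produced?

3129

Span = 1.18 V. LSB = 1.18 V / 2^13 ≈ 144.0 µV.
code = ⌊(V_in − V_min)/LSB⌋ = ⌊(V_in − V_min) × 2^13 / range⌋
     = ⌊(0.450805 − (0)) × 8192 / 1.18⌋ = ⌊0.450805 × 8192/1.18⌋
     = ⌊3129.656⌋ = 3129.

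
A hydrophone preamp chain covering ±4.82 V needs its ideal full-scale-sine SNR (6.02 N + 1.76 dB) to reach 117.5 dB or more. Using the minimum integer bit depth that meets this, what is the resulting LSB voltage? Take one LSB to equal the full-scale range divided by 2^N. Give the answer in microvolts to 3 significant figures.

9.19 µV

The full-scale span is 4.82 − (-4.82) = 9.64 V.
Required N = ⌈(117.5 − 1.76)/6.02⌉ = ⌈19.226⌉ = 20.
LSB = 9.64 V ÷ 2^20 = 9.64/1048576 V = 9.19 µV.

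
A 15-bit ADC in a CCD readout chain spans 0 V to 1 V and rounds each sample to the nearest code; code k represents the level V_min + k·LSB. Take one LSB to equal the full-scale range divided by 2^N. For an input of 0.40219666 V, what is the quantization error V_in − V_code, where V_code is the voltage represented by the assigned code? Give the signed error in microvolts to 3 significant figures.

+5.50 µV

Full-scale range = 1 V. LSB = 1 V / 2^15 ≈ 30.52 µV.
(V_in − V_min)/LSB = (0.40219666 − (0)) × 32768/1 = 13179.1802 → nearest code k = 13179.
V_code = V_min + k × range/2^15 = 0 + 13179 × 1/32768 = 0.40219116211 V.
e = 0.40219666 − (0.40219116211) = +5.50 µV.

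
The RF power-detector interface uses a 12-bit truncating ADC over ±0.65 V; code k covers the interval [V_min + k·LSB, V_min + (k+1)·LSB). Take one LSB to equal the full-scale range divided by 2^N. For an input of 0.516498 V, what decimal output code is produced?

Full-scale range = 0.65 V − (-0.65 V) = 1.3 V. LSB = 1.3 V / 2^12 ≈ 317.4 µV.
V_in − V_min = 0.516498 − (-0.65) = 1.166498 V.
Divide by LSB: 1.166498 × 4096/1.3 = 3675.3660.
Truncating gives code 3675.

3675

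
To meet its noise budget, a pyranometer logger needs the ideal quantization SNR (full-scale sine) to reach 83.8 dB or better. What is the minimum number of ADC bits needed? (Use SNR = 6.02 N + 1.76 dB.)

14 bits

Required N = ⌈(83.8 − 1.76)/6.02⌉ = ⌈13.628⌉ = 14.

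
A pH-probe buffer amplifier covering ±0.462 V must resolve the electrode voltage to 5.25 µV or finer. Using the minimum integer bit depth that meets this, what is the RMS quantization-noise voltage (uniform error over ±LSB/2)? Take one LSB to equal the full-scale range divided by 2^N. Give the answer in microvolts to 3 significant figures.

The full-scale span is 0.462 − (-0.462) = 0.924 V.
Levels needed ≥ 0.924/5.25 µV = 176000. 2^18 = 262144 suffices, so N_min = 18.
LSB = 0.924 V ÷ 2^18 = 0.924/262144 V = 3.5248 µV.
V_rms = LSB/√12 = 1.02 µV.

1.02 µV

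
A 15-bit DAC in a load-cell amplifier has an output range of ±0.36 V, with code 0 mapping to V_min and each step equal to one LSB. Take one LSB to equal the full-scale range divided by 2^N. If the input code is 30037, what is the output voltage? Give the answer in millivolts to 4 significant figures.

Span: 0.36 V − (-0.36 V) = 0.72 V. LSB = 0.72 V / 2^15.
V_out = V_min + code × LSB = -0.36 V + 30037 × 0.72 V / 32768
      = -0.36 V + 0.659993 V = 0.299993 V.

300.0 mV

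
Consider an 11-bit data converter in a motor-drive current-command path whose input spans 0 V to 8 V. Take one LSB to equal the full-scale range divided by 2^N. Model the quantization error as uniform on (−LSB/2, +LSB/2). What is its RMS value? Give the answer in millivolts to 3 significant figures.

1.13 mV

Full-scale range = 8 V.
One LSB is 8 V / 2048 = 3.9063 mV.
V_rms = LSB/√12 = 3.9063 mV / √12 = 1.13 mV.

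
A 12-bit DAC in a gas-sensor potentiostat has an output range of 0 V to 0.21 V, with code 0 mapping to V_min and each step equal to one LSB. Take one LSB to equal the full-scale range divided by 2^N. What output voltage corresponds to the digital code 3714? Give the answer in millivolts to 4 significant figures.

Full-scale range = 0.21 V. LSB = 0.21 V / 2^12.
V_out = 0 + 3714 × (0.21/4096) V
      = 0 + 0.190415 = 0.190415 V.

190.4 mV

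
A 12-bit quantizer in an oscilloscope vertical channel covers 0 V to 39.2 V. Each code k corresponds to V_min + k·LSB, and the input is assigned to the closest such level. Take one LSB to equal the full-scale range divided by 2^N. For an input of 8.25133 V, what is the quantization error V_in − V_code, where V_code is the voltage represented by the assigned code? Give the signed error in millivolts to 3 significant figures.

Range is 39.2 V. LSB = 39.2 V / 2^12 ≈ 9.570 mV.
(V_in − V_min)/LSB = (8.25133 − (0)) × 4096/39.2 = 862.1798 → nearest code k = 862.
Reconstructed level: 0 + 862 × 39.2/4096 V = 8.249609375 V.
V_in − V_code = 8.25133 − (8.249609375) = +1.72 mV.

+1.72 mV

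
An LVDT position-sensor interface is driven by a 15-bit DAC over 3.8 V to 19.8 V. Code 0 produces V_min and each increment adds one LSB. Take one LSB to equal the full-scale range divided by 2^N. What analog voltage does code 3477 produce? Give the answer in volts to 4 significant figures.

5.498 V

The full-scale span is 19.8 − (3.8) = 16 V. LSB = 16 V / 2^15.
V_out = 3.8 + 3477 × (16/32768) V
      = 3.8 V + 1.69775 V = 5.49775 V.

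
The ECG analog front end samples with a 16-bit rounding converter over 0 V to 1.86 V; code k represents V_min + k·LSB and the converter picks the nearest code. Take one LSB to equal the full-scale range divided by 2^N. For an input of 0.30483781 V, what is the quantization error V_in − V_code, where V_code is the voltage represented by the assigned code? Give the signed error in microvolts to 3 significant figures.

V_FS = 1.86 V. LSB = 1.86 V / 2^16 ≈ 28.38 µV.
(V_in − V_min)/LSB = (0.30483781 − (0)) × 65536/1.86 = 10740.7800 → nearest code k = 10741.
V_code = 0 + (10741/65536) × 1.86 = 0.30484405518 V.
Error = V_in − V_code = 0.30483781 − (0.30484405518) = −6.25 µV.

−6.25 µV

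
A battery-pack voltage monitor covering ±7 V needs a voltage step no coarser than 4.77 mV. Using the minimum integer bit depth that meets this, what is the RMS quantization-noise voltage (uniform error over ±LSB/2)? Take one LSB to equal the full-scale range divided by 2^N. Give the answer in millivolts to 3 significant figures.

0.987 mV

Range = 7 − (-7) = 14 V.
Required number of levels: 14/4.77 mV = 2935.0; smallest N with 2^N ≥ that is 12.
One LSB is 14 V / 4096 = 3.4180 mV.
σ_q = LSB/√12 = 3.4180 mV/3.4641 = 0.987 mV.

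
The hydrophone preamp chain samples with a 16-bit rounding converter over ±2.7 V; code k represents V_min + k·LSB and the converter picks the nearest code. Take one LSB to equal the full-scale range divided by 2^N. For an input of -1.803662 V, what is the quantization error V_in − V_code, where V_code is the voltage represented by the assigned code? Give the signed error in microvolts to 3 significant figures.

Span: 2.7 V − (-2.7 V) = 5.4 V. LSB = 5.4 V / 2^16 ≈ 82.40 µV.
(V_in − V_min)/LSB = (-1.803662 − (-2.7)) × 65536/5.4 = 10878.2235 → nearest code k = 10878.
V_code = V_min + k × range/2^16 = -2.7 + 10878 × 5.4/65536 = -1.8036804199 V.
Error = V_in − V_code = -1.803662 − (-1.8036804199) = +18.4 µV.

+18.4 µV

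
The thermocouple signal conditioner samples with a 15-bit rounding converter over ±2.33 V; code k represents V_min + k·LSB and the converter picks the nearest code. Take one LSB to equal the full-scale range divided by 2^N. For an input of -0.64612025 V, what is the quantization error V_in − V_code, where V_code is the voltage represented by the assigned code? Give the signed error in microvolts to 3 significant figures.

The full-scale span is 2.33 − (-2.33) = 4.66 V. LSB = 4.66 V / 2^15 ≈ 142.2 µV.
(V_in − V_min)/LSB = (-0.64612025 − (-2.33)) × 32768/4.66 = 11840.6377 → nearest code k = 11841.
V_code = V_min + k × range/2^15 = -2.33 + 11841 × 4.66/32768 = -0.64606872559 V.
V_in − V_code = -0.64612025 − (-0.64606872559) = −51.5 µV.

−51.5 µV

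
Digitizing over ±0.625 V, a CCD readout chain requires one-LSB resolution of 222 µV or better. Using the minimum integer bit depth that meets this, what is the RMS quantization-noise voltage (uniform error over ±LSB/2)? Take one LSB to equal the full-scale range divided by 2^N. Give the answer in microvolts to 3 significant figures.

44.0 µV

Span: 0.625 V − (-0.625 V) = 1.25 V.
Need 2^N ≥ 1.25 V / 222 µV = 5631 → N_min = 13.
One LSB is 1.25 V / 8192 = 152.59 µV.
RMS noise = LSB/√12 = 44.0 µV.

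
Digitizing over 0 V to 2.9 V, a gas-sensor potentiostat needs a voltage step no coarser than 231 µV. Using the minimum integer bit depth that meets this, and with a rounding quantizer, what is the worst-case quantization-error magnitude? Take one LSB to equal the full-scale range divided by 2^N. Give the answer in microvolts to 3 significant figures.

V_FS = 2.9 V.
Levels needed ≥ 2.9/231 µV = 12550. 2^14 = 16384 suffices, so N_min = 14.
One LSB is 2.9 V / 16384 = 177.00 µV.
|e|_max = LSB/2 = 88.5 µV.

88.5 µV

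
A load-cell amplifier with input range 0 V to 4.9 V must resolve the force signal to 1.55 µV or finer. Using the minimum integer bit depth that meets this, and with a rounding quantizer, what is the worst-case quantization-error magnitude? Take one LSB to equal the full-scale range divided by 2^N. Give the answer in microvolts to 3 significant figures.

0.584 µV

V_FS = 4.9 V.
Levels needed ≥ 4.9/1.55 µV = 3.161e6. 2^22 = 4194304 suffices, so N_min = 22.
LSB = 4.9 V / 2^22 = 1.1683 µV.
|e|_max = LSB/2 = 0.584 µV.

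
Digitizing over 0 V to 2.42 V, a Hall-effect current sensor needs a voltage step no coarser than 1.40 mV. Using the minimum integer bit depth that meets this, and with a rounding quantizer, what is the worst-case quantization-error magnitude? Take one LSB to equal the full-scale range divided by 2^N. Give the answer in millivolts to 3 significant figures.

Full-scale range = 2.42 V.
Required number of levels: 2.42/1.40 mV = 1728.6; smallest N with 2^N ≥ that is 11.
LSB = 2.42 V / 2^11 = 1.1816 mV.
|e|_max = LSB/2 = 0.591 mV.

0.591 mV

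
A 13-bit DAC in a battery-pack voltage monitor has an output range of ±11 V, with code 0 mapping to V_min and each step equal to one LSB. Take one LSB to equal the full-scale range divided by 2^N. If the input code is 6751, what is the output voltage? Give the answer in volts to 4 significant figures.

7.130 V

Span: 11 V − (-11 V) = 22 V. LSB = 22 V / 2^13.
V_out = V_min + code × LSB = -11 V + 6751 × 22 V / 8192
      = -11 + 18.1301 = 7.13013 V.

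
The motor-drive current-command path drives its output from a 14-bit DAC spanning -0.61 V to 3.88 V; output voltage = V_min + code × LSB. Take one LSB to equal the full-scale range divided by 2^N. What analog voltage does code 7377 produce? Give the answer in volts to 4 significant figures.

1.412 V

Full-scale range = 3.88 V − (-0.61 V) = 4.49 V. LSB = 4.49 V / 2^14.
V_out = V_min + code × LSB = -0.61 V + 7377 × 4.49 V / 16384
      = -0.61 + 2.02165 = 1.41165 V.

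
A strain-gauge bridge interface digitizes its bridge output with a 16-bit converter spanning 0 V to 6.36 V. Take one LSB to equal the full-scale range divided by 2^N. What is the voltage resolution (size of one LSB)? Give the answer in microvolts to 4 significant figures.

97.05 µV

Range is 6.36 V.
2^16 = 65536 levels.
Step size = 6.36/65536 V = 97.05 µV.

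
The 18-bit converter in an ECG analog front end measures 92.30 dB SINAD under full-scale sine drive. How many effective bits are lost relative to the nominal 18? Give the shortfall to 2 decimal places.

2.96 bits

Effective bits = (92.30 − 1.76)/6.02 = 15.0399.
18 − 15.0399 = 2.96 bits below nominal.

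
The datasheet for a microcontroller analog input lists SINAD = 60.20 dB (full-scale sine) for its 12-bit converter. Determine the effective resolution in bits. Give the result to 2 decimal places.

9.71 bits

ENOB = (SINAD − 1.76) / 6.02 = (60.20 − 1.76) / 6.02 = 58.44 / 6.02 = 9.7076.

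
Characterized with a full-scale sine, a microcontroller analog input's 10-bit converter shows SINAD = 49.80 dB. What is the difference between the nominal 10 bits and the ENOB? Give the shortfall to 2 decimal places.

2.02 bits

ENOB = (SINAD − 1.76)/6.02 = (49.80 − 1.76)/6.02 = 7.9801 bits.
Shortfall = 10 − 7.9801 = 2.0199 bits.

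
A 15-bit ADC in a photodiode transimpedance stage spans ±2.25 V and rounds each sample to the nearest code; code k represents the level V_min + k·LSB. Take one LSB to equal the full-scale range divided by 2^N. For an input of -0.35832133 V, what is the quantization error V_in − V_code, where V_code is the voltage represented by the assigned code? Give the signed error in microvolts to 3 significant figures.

Range = 2.25 − (-2.25) = 4.5 V. LSB = 4.5 V / 2^15 ≈ 137.3 µV.
(V_in − V_min)/LSB = (-0.35832133 − (-2.25)) × 32768/4.5 = 13774.7837 → nearest code k = 13775.
V_code = -2.25 + (13775/32768) × 4.5 = -0.35829162598 V.
V_in − V_code = -0.35832133 − (-0.35829162598) = −29.7 µV.

−29.7 µV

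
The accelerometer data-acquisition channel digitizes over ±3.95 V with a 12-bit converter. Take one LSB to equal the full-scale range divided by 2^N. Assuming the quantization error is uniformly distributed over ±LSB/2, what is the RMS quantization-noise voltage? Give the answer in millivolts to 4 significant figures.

The full-scale span is 3.95 − (-3.95) = 7.9 V.
LSB = 7.9 V / 2^12 = 1.92871 mV.
RMS of a uniform error over width LSB is LSB/√12 = 0.5568 mV.

0.5568 mV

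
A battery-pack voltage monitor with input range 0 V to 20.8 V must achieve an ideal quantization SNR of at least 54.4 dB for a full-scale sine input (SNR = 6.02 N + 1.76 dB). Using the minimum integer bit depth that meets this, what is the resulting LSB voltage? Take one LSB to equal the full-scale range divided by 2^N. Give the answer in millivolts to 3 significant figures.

40.6 mV

Span = 20.8 V.
Solving 6.02 N ≥ 54.4 − 1.76: N ≥ 8.744. Round up → N = 9.
Step size = 20.8/512 V = 40.6 mV.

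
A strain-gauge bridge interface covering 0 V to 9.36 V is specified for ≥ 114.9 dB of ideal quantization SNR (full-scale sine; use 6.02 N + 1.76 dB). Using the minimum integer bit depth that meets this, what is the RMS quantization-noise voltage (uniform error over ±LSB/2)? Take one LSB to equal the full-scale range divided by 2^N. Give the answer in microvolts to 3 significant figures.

V_FS = 9.36 V.
Required N = ⌈(114.9 − 1.76)/6.02⌉ = ⌈18.794⌉ = 19.
LSB = 9.36 V / 2^19 = 17.853 µV.
V_rms = LSB/√12 = 5.15 µV.

5.15 µV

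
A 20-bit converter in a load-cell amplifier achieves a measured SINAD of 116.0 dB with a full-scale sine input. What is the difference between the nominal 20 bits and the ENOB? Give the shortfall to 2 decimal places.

1.02 bits

N_eff = (116.0 − 1.76)/6.02 = 18.9767 bits.
Shortfall = 20 − 18.9767 = 1.0233 bits.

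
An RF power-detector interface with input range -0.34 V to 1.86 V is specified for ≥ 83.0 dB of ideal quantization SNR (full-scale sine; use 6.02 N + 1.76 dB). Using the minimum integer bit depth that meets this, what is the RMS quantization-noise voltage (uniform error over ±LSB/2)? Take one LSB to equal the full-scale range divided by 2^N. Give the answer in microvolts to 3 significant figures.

Range = 1.86 − (-0.34) = 2.2 V.
Required N = ⌈(83.0 − 1.76)/6.02⌉ = ⌈13.495⌉ = 14.
One LSB is 2.2 V / 16384 = 134.28 µV.
RMS noise = LSB/√12 = 38.8 µV.

38.8 µV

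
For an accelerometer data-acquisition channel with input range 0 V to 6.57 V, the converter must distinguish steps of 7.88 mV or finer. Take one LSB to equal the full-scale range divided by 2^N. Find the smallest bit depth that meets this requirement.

Span = 6.57 V.
Levels needed ≥ 6.57/7.88 mV = 833.8. 2^10 = 1024 suffices, so N_min = 10.

10 bits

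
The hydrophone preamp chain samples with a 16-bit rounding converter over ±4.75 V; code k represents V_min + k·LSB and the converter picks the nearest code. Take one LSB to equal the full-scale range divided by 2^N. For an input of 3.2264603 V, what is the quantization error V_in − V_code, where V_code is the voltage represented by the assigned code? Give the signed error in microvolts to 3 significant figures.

Full-scale range = 4.75 V − (-4.75 V) = 9.5 V. LSB = 9.5 V / 2^16 ≈ 145.0 µV.
(V_in − V_min)/LSB = (3.2264603 − (-4.75)) × 65536/9.5 = 55025.8213 → nearest code k = 55026.
V_code = V_min + k × range/2^16 = -4.75 + 55026 × 9.5/65536 = 3.2264862061 V.
e = 3.2264603 − (3.2264862061) = −25.9 µV.

−25.9 µV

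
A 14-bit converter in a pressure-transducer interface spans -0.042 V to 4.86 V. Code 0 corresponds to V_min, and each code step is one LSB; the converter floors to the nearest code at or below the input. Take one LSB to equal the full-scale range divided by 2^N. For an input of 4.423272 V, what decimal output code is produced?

14924

Range = 4.86 − (-0.042) = 4.902 V. LSB = 4.902 V / 2^14 ≈ 299.2 µV.
V_in − V_min = 4.423272 − (-0.042) = 4.465272 V.
Divide by LSB: 4.465272 × 16384/4.902 = 14924.3200.
Truncating gives code 14924.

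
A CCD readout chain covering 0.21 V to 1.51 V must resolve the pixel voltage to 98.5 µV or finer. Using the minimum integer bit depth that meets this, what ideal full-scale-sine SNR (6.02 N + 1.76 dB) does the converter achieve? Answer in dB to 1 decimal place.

86.0 dB

Range = 1.51 − (0.21) = 1.3 V.
Need 2^N ≥ 1.3 V / 98.5 µV = 13200 → N_min = 14.
SNR = 6.02 × 14 + 1.76 = 86.04 dB.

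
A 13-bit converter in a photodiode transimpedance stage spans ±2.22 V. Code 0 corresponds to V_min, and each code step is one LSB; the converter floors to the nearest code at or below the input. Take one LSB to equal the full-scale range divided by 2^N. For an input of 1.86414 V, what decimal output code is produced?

7535

Span: 2.22 V − (-2.22 V) = 4.44 V. LSB = 4.44 V / 2^13 ≈ 0.5420 mV.
(V_in − V_min) × 2^13/range = (1.86414 − (-2.22)) × 8192/4.44 = 7535.422.
Floor → code = 7535.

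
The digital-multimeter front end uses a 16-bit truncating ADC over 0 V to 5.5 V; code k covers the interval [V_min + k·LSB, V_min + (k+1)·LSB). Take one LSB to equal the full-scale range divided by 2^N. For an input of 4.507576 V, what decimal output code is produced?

Full-scale range = 5.5 V. LSB = 5.5 V / 2^16 ≈ 83.92 µV.
V_in − V_min = 4.507576 − (0) = 4.507576 V.
Divide by LSB: 4.507576 × 65536/5.5 = 53710.6365.
Truncating gives code 53710.

53710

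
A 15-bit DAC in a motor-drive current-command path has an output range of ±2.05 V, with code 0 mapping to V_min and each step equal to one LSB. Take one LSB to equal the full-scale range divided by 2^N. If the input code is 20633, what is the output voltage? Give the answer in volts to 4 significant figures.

Full-scale range = 2.05 V − (-2.05 V) = 4.1 V. LSB = 4.1 V / 2^15.
V_out = V_min + code × LSB = -2.05 V + 20633 × 4.1 V / 32768
      = -2.05 + 2.58164 = 0.531644 V.

0.5316 V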